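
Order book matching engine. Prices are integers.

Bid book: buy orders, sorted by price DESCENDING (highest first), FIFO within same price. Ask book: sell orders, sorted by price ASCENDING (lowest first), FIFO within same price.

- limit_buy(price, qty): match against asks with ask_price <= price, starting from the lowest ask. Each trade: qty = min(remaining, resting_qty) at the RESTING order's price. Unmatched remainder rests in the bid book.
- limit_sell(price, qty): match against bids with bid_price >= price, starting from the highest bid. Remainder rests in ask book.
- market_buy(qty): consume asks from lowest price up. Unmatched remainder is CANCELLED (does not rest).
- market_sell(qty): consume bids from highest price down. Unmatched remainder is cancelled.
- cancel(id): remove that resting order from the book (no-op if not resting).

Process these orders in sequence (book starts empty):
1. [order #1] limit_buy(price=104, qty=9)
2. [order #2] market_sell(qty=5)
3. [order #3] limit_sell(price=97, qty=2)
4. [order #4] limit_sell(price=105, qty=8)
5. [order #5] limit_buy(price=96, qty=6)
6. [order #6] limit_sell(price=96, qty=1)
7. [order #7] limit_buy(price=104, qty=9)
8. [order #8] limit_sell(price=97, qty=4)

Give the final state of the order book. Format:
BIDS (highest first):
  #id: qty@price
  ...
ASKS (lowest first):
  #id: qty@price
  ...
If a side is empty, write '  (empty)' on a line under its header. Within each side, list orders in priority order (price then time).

Answer: BIDS (highest first):
  #7: 6@104
  #5: 6@96
ASKS (lowest first):
  #4: 8@105

Derivation:
After op 1 [order #1] limit_buy(price=104, qty=9): fills=none; bids=[#1:9@104] asks=[-]
After op 2 [order #2] market_sell(qty=5): fills=#1x#2:5@104; bids=[#1:4@104] asks=[-]
After op 3 [order #3] limit_sell(price=97, qty=2): fills=#1x#3:2@104; bids=[#1:2@104] asks=[-]
After op 4 [order #4] limit_sell(price=105, qty=8): fills=none; bids=[#1:2@104] asks=[#4:8@105]
After op 5 [order #5] limit_buy(price=96, qty=6): fills=none; bids=[#1:2@104 #5:6@96] asks=[#4:8@105]
After op 6 [order #6] limit_sell(price=96, qty=1): fills=#1x#6:1@104; bids=[#1:1@104 #5:6@96] asks=[#4:8@105]
After op 7 [order #7] limit_buy(price=104, qty=9): fills=none; bids=[#1:1@104 #7:9@104 #5:6@96] asks=[#4:8@105]
After op 8 [order #8] limit_sell(price=97, qty=4): fills=#1x#8:1@104 #7x#8:3@104; bids=[#7:6@104 #5:6@96] asks=[#4:8@105]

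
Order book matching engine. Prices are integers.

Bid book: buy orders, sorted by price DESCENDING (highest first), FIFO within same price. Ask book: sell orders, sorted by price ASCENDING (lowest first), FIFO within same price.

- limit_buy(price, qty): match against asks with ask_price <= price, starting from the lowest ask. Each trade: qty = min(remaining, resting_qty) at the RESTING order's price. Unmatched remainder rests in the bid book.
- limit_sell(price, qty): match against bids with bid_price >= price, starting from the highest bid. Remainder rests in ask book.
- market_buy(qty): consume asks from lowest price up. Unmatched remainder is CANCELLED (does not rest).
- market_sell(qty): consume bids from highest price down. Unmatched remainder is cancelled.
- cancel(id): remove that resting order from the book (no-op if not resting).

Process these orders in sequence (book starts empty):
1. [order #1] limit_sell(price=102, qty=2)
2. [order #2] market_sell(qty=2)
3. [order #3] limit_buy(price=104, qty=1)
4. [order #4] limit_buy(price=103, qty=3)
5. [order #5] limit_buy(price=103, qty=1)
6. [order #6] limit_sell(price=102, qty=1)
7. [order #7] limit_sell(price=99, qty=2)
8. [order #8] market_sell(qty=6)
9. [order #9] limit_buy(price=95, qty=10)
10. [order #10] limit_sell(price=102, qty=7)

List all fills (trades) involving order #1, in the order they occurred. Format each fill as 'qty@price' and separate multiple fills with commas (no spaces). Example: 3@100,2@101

Answer: 1@102,1@102

Derivation:
After op 1 [order #1] limit_sell(price=102, qty=2): fills=none; bids=[-] asks=[#1:2@102]
After op 2 [order #2] market_sell(qty=2): fills=none; bids=[-] asks=[#1:2@102]
After op 3 [order #3] limit_buy(price=104, qty=1): fills=#3x#1:1@102; bids=[-] asks=[#1:1@102]
After op 4 [order #4] limit_buy(price=103, qty=3): fills=#4x#1:1@102; bids=[#4:2@103] asks=[-]
After op 5 [order #5] limit_buy(price=103, qty=1): fills=none; bids=[#4:2@103 #5:1@103] asks=[-]
After op 6 [order #6] limit_sell(price=102, qty=1): fills=#4x#6:1@103; bids=[#4:1@103 #5:1@103] asks=[-]
After op 7 [order #7] limit_sell(price=99, qty=2): fills=#4x#7:1@103 #5x#7:1@103; bids=[-] asks=[-]
After op 8 [order #8] market_sell(qty=6): fills=none; bids=[-] asks=[-]
After op 9 [order #9] limit_buy(price=95, qty=10): fills=none; bids=[#9:10@95] asks=[-]
After op 10 [order #10] limit_sell(price=102, qty=7): fills=none; bids=[#9:10@95] asks=[#10:7@102]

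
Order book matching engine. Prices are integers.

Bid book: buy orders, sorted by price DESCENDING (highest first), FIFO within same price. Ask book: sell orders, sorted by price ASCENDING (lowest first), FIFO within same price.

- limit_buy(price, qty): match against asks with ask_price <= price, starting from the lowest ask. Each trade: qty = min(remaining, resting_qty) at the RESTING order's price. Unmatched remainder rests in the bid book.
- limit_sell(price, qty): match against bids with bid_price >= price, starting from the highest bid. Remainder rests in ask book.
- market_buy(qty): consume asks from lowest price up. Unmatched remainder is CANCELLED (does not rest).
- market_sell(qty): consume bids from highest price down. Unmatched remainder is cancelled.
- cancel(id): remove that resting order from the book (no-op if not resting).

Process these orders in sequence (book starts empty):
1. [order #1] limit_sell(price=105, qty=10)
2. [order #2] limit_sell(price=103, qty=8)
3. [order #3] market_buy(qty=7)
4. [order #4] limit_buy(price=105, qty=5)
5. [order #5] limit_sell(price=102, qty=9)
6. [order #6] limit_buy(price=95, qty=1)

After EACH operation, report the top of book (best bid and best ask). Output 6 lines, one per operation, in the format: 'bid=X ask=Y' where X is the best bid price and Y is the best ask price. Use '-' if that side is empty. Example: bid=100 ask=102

Answer: bid=- ask=105
bid=- ask=103
bid=- ask=103
bid=- ask=105
bid=- ask=102
bid=95 ask=102

Derivation:
After op 1 [order #1] limit_sell(price=105, qty=10): fills=none; bids=[-] asks=[#1:10@105]
After op 2 [order #2] limit_sell(price=103, qty=8): fills=none; bids=[-] asks=[#2:8@103 #1:10@105]
After op 3 [order #3] market_buy(qty=7): fills=#3x#2:7@103; bids=[-] asks=[#2:1@103 #1:10@105]
After op 4 [order #4] limit_buy(price=105, qty=5): fills=#4x#2:1@103 #4x#1:4@105; bids=[-] asks=[#1:6@105]
After op 5 [order #5] limit_sell(price=102, qty=9): fills=none; bids=[-] asks=[#5:9@102 #1:6@105]
After op 6 [order #6] limit_buy(price=95, qty=1): fills=none; bids=[#6:1@95] asks=[#5:9@102 #1:6@105]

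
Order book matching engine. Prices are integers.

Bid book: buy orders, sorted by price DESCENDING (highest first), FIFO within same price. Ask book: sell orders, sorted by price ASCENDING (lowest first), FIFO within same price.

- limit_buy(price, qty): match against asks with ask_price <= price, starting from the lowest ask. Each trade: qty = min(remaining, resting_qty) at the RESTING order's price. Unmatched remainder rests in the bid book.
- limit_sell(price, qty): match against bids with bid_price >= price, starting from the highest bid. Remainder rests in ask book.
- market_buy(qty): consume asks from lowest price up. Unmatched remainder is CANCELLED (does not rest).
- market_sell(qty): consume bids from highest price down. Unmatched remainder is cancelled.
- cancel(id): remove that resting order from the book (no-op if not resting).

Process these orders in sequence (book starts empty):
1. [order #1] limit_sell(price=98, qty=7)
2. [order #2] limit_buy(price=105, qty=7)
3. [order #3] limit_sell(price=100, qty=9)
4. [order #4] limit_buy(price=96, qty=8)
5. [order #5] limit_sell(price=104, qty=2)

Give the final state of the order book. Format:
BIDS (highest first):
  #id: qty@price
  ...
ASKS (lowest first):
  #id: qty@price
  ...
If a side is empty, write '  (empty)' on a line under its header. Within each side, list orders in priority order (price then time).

After op 1 [order #1] limit_sell(price=98, qty=7): fills=none; bids=[-] asks=[#1:7@98]
After op 2 [order #2] limit_buy(price=105, qty=7): fills=#2x#1:7@98; bids=[-] asks=[-]
After op 3 [order #3] limit_sell(price=100, qty=9): fills=none; bids=[-] asks=[#3:9@100]
After op 4 [order #4] limit_buy(price=96, qty=8): fills=none; bids=[#4:8@96] asks=[#3:9@100]
After op 5 [order #5] limit_sell(price=104, qty=2): fills=none; bids=[#4:8@96] asks=[#3:9@100 #5:2@104]

Answer: BIDS (highest first):
  #4: 8@96
ASKS (lowest first):
  #3: 9@100
  #5: 2@104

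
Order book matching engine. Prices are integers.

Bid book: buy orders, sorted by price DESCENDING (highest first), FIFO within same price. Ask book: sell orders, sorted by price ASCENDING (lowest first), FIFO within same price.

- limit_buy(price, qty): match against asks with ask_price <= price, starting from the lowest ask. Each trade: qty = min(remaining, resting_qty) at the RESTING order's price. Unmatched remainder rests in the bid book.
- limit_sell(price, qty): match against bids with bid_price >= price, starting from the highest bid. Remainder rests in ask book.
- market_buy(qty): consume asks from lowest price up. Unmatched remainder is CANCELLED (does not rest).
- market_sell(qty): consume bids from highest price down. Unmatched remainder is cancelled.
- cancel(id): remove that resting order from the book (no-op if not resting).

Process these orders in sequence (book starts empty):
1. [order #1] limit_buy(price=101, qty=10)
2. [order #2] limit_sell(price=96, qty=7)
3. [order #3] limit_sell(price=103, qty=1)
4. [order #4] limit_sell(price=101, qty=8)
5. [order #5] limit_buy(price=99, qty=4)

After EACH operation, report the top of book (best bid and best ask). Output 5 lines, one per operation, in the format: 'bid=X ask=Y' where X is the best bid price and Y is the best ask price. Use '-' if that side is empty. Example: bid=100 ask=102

After op 1 [order #1] limit_buy(price=101, qty=10): fills=none; bids=[#1:10@101] asks=[-]
After op 2 [order #2] limit_sell(price=96, qty=7): fills=#1x#2:7@101; bids=[#1:3@101] asks=[-]
After op 3 [order #3] limit_sell(price=103, qty=1): fills=none; bids=[#1:3@101] asks=[#3:1@103]
After op 4 [order #4] limit_sell(price=101, qty=8): fills=#1x#4:3@101; bids=[-] asks=[#4:5@101 #3:1@103]
After op 5 [order #5] limit_buy(price=99, qty=4): fills=none; bids=[#5:4@99] asks=[#4:5@101 #3:1@103]

Answer: bid=101 ask=-
bid=101 ask=-
bid=101 ask=103
bid=- ask=101
bid=99 ask=101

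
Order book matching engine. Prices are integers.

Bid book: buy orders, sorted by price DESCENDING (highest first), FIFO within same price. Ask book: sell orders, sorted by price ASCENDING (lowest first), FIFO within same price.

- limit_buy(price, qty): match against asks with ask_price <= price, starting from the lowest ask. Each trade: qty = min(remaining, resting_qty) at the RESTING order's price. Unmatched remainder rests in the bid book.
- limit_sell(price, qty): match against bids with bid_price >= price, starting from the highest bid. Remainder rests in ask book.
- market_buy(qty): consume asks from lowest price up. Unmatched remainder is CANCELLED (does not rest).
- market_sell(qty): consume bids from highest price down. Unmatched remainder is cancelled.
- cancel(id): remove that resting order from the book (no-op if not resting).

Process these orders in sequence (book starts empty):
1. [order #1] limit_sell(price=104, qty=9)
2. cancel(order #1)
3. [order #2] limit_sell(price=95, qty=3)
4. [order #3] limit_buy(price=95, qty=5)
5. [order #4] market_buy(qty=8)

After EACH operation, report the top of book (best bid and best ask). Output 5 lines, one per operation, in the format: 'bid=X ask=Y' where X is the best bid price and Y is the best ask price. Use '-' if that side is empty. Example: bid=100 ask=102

After op 1 [order #1] limit_sell(price=104, qty=9): fills=none; bids=[-] asks=[#1:9@104]
After op 2 cancel(order #1): fills=none; bids=[-] asks=[-]
After op 3 [order #2] limit_sell(price=95, qty=3): fills=none; bids=[-] asks=[#2:3@95]
After op 4 [order #3] limit_buy(price=95, qty=5): fills=#3x#2:3@95; bids=[#3:2@95] asks=[-]
After op 5 [order #4] market_buy(qty=8): fills=none; bids=[#3:2@95] asks=[-]

Answer: bid=- ask=104
bid=- ask=-
bid=- ask=95
bid=95 ask=-
bid=95 ask=-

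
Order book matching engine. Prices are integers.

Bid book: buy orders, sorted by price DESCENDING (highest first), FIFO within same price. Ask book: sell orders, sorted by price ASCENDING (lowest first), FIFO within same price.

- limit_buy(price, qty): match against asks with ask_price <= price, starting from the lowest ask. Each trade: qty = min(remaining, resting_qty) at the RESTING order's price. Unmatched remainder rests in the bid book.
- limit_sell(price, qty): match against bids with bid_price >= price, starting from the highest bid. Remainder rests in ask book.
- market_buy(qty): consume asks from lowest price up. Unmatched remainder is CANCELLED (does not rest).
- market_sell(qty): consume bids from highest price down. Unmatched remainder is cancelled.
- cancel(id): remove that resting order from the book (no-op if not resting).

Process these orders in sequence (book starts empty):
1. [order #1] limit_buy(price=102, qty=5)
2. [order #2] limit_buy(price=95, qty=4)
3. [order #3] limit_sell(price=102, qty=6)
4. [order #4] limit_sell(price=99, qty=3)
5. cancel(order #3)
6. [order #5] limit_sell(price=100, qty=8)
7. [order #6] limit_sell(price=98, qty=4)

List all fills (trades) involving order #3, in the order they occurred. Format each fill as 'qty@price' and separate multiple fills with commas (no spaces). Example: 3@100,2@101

After op 1 [order #1] limit_buy(price=102, qty=5): fills=none; bids=[#1:5@102] asks=[-]
After op 2 [order #2] limit_buy(price=95, qty=4): fills=none; bids=[#1:5@102 #2:4@95] asks=[-]
After op 3 [order #3] limit_sell(price=102, qty=6): fills=#1x#3:5@102; bids=[#2:4@95] asks=[#3:1@102]
After op 4 [order #4] limit_sell(price=99, qty=3): fills=none; bids=[#2:4@95] asks=[#4:3@99 #3:1@102]
After op 5 cancel(order #3): fills=none; bids=[#2:4@95] asks=[#4:3@99]
After op 6 [order #5] limit_sell(price=100, qty=8): fills=none; bids=[#2:4@95] asks=[#4:3@99 #5:8@100]
After op 7 [order #6] limit_sell(price=98, qty=4): fills=none; bids=[#2:4@95] asks=[#6:4@98 #4:3@99 #5:8@100]

Answer: 5@102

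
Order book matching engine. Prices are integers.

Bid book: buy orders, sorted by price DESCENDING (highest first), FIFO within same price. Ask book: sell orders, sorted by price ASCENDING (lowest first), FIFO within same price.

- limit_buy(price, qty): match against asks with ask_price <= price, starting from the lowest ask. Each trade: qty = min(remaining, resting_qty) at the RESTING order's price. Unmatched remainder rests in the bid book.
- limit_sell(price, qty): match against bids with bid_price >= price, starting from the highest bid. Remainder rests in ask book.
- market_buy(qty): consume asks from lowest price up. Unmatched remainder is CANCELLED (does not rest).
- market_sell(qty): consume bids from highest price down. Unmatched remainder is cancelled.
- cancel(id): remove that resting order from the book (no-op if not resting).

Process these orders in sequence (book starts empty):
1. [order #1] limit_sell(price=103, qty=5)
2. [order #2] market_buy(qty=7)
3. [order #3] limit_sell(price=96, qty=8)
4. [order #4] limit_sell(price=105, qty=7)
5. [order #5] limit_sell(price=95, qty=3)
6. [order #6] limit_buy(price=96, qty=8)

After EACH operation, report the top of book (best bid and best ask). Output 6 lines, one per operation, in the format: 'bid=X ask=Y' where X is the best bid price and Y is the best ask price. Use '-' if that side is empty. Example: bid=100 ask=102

After op 1 [order #1] limit_sell(price=103, qty=5): fills=none; bids=[-] asks=[#1:5@103]
After op 2 [order #2] market_buy(qty=7): fills=#2x#1:5@103; bids=[-] asks=[-]
After op 3 [order #3] limit_sell(price=96, qty=8): fills=none; bids=[-] asks=[#3:8@96]
After op 4 [order #4] limit_sell(price=105, qty=7): fills=none; bids=[-] asks=[#3:8@96 #4:7@105]
After op 5 [order #5] limit_sell(price=95, qty=3): fills=none; bids=[-] asks=[#5:3@95 #3:8@96 #4:7@105]
After op 6 [order #6] limit_buy(price=96, qty=8): fills=#6x#5:3@95 #6x#3:5@96; bids=[-] asks=[#3:3@96 #4:7@105]

Answer: bid=- ask=103
bid=- ask=-
bid=- ask=96
bid=- ask=96
bid=- ask=95
bid=- ask=96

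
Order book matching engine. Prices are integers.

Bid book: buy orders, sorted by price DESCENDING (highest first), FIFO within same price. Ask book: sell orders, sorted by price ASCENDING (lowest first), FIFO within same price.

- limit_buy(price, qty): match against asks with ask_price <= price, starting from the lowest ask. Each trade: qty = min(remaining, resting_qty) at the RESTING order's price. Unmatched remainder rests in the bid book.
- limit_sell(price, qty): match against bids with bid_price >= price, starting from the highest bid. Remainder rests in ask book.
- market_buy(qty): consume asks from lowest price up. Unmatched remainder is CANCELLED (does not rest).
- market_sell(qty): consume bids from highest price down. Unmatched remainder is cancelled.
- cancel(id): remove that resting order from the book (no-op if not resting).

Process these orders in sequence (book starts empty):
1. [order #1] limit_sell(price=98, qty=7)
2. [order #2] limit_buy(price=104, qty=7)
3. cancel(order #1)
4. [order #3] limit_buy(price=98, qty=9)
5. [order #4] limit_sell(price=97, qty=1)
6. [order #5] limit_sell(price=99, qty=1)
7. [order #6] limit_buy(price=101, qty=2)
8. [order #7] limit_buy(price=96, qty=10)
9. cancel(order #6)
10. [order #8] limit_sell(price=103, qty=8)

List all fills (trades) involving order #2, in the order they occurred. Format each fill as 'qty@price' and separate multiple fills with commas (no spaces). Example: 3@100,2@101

Answer: 7@98

Derivation:
After op 1 [order #1] limit_sell(price=98, qty=7): fills=none; bids=[-] asks=[#1:7@98]
After op 2 [order #2] limit_buy(price=104, qty=7): fills=#2x#1:7@98; bids=[-] asks=[-]
After op 3 cancel(order #1): fills=none; bids=[-] asks=[-]
After op 4 [order #3] limit_buy(price=98, qty=9): fills=none; bids=[#3:9@98] asks=[-]
After op 5 [order #4] limit_sell(price=97, qty=1): fills=#3x#4:1@98; bids=[#3:8@98] asks=[-]
After op 6 [order #5] limit_sell(price=99, qty=1): fills=none; bids=[#3:8@98] asks=[#5:1@99]
After op 7 [order #6] limit_buy(price=101, qty=2): fills=#6x#5:1@99; bids=[#6:1@101 #3:8@98] asks=[-]
After op 8 [order #7] limit_buy(price=96, qty=10): fills=none; bids=[#6:1@101 #3:8@98 #7:10@96] asks=[-]
After op 9 cancel(order #6): fills=none; bids=[#3:8@98 #7:10@96] asks=[-]
After op 10 [order #8] limit_sell(price=103, qty=8): fills=none; bids=[#3:8@98 #7:10@96] asks=[#8:8@103]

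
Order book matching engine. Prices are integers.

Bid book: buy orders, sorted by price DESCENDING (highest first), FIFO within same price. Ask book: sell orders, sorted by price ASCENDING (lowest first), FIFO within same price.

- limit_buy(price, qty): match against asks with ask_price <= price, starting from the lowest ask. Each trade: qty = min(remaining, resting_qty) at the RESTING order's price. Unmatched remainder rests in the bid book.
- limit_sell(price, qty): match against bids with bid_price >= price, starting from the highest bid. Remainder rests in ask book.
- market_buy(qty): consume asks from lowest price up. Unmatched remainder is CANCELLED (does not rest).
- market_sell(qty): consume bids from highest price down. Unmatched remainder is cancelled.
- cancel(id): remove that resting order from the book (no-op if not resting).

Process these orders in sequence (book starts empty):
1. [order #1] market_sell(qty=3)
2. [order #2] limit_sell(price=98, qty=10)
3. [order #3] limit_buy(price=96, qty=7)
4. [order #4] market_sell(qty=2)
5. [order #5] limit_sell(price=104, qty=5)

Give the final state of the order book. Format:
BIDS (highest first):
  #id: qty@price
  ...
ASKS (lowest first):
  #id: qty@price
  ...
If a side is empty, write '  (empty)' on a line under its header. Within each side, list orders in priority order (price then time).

Answer: BIDS (highest first):
  #3: 5@96
ASKS (lowest first):
  #2: 10@98
  #5: 5@104

Derivation:
After op 1 [order #1] market_sell(qty=3): fills=none; bids=[-] asks=[-]
After op 2 [order #2] limit_sell(price=98, qty=10): fills=none; bids=[-] asks=[#2:10@98]
After op 3 [order #3] limit_buy(price=96, qty=7): fills=none; bids=[#3:7@96] asks=[#2:10@98]
After op 4 [order #4] market_sell(qty=2): fills=#3x#4:2@96; bids=[#3:5@96] asks=[#2:10@98]
After op 5 [order #5] limit_sell(price=104, qty=5): fills=none; bids=[#3:5@96] asks=[#2:10@98 #5:5@104]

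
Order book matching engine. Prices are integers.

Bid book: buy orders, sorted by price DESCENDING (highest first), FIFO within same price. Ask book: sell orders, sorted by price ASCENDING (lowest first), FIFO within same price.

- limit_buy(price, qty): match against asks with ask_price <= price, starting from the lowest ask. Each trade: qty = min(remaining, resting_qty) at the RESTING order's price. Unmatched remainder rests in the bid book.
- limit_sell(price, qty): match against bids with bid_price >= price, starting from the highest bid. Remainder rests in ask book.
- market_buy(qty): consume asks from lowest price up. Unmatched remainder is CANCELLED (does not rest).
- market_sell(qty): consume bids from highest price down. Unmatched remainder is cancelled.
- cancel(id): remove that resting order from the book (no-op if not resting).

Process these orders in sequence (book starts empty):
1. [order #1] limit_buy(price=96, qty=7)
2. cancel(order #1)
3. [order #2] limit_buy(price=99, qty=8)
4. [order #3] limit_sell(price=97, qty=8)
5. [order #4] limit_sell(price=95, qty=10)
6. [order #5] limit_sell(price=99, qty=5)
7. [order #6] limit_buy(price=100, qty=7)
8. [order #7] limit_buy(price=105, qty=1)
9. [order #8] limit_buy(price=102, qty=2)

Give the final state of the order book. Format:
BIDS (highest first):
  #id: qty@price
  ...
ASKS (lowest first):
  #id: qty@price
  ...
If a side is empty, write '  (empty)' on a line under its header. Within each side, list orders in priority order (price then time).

Answer: BIDS (highest first):
  (empty)
ASKS (lowest first):
  #5: 5@99

Derivation:
After op 1 [order #1] limit_buy(price=96, qty=7): fills=none; bids=[#1:7@96] asks=[-]
After op 2 cancel(order #1): fills=none; bids=[-] asks=[-]
After op 3 [order #2] limit_buy(price=99, qty=8): fills=none; bids=[#2:8@99] asks=[-]
After op 4 [order #3] limit_sell(price=97, qty=8): fills=#2x#3:8@99; bids=[-] asks=[-]
After op 5 [order #4] limit_sell(price=95, qty=10): fills=none; bids=[-] asks=[#4:10@95]
After op 6 [order #5] limit_sell(price=99, qty=5): fills=none; bids=[-] asks=[#4:10@95 #5:5@99]
After op 7 [order #6] limit_buy(price=100, qty=7): fills=#6x#4:7@95; bids=[-] asks=[#4:3@95 #5:5@99]
After op 8 [order #7] limit_buy(price=105, qty=1): fills=#7x#4:1@95; bids=[-] asks=[#4:2@95 #5:5@99]
After op 9 [order #8] limit_buy(price=102, qty=2): fills=#8x#4:2@95; bids=[-] asks=[#5:5@99]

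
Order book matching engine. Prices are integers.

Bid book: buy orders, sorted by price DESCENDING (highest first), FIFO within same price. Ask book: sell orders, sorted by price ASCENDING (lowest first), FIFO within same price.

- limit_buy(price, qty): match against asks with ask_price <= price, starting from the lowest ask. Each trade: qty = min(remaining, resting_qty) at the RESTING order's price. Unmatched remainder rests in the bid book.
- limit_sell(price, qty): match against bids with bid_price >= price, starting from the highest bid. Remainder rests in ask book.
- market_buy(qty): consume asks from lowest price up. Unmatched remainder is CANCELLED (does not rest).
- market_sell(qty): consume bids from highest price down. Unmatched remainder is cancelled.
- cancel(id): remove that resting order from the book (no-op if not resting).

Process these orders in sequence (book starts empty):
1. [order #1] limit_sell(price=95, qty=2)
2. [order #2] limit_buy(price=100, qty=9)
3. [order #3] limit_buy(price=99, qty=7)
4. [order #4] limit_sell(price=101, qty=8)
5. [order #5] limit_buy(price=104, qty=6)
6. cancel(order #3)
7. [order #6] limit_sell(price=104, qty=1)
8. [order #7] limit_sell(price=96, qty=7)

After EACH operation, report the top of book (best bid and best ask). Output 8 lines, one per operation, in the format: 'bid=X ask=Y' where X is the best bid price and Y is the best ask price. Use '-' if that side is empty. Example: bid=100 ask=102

Answer: bid=- ask=95
bid=100 ask=-
bid=100 ask=-
bid=100 ask=101
bid=100 ask=101
bid=100 ask=101
bid=100 ask=101
bid=- ask=101

Derivation:
After op 1 [order #1] limit_sell(price=95, qty=2): fills=none; bids=[-] asks=[#1:2@95]
After op 2 [order #2] limit_buy(price=100, qty=9): fills=#2x#1:2@95; bids=[#2:7@100] asks=[-]
After op 3 [order #3] limit_buy(price=99, qty=7): fills=none; bids=[#2:7@100 #3:7@99] asks=[-]
After op 4 [order #4] limit_sell(price=101, qty=8): fills=none; bids=[#2:7@100 #3:7@99] asks=[#4:8@101]
After op 5 [order #5] limit_buy(price=104, qty=6): fills=#5x#4:6@101; bids=[#2:7@100 #3:7@99] asks=[#4:2@101]
After op 6 cancel(order #3): fills=none; bids=[#2:7@100] asks=[#4:2@101]
After op 7 [order #6] limit_sell(price=104, qty=1): fills=none; bids=[#2:7@100] asks=[#4:2@101 #6:1@104]
After op 8 [order #7] limit_sell(price=96, qty=7): fills=#2x#7:7@100; bids=[-] asks=[#4:2@101 #6:1@104]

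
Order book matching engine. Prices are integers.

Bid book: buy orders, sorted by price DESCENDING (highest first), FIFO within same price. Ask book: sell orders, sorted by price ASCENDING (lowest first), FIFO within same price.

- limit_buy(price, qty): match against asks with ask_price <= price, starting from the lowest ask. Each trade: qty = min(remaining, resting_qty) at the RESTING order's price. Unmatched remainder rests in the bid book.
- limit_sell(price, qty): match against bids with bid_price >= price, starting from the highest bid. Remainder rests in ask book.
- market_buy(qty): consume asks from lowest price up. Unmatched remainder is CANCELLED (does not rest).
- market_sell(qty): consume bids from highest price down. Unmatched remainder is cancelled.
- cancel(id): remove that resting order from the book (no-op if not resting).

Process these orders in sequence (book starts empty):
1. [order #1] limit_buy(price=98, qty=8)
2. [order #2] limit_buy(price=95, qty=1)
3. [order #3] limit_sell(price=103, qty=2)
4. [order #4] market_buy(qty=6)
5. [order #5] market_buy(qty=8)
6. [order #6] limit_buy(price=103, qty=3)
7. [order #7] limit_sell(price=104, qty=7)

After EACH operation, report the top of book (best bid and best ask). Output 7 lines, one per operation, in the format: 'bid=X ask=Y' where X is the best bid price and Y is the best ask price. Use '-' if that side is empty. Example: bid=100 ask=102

Answer: bid=98 ask=-
bid=98 ask=-
bid=98 ask=103
bid=98 ask=-
bid=98 ask=-
bid=103 ask=-
bid=103 ask=104

Derivation:
After op 1 [order #1] limit_buy(price=98, qty=8): fills=none; bids=[#1:8@98] asks=[-]
After op 2 [order #2] limit_buy(price=95, qty=1): fills=none; bids=[#1:8@98 #2:1@95] asks=[-]
After op 3 [order #3] limit_sell(price=103, qty=2): fills=none; bids=[#1:8@98 #2:1@95] asks=[#3:2@103]
After op 4 [order #4] market_buy(qty=6): fills=#4x#3:2@103; bids=[#1:8@98 #2:1@95] asks=[-]
After op 5 [order #5] market_buy(qty=8): fills=none; bids=[#1:8@98 #2:1@95] asks=[-]
After op 6 [order #6] limit_buy(price=103, qty=3): fills=none; bids=[#6:3@103 #1:8@98 #2:1@95] asks=[-]
After op 7 [order #7] limit_sell(price=104, qty=7): fills=none; bids=[#6:3@103 #1:8@98 #2:1@95] asks=[#7:7@104]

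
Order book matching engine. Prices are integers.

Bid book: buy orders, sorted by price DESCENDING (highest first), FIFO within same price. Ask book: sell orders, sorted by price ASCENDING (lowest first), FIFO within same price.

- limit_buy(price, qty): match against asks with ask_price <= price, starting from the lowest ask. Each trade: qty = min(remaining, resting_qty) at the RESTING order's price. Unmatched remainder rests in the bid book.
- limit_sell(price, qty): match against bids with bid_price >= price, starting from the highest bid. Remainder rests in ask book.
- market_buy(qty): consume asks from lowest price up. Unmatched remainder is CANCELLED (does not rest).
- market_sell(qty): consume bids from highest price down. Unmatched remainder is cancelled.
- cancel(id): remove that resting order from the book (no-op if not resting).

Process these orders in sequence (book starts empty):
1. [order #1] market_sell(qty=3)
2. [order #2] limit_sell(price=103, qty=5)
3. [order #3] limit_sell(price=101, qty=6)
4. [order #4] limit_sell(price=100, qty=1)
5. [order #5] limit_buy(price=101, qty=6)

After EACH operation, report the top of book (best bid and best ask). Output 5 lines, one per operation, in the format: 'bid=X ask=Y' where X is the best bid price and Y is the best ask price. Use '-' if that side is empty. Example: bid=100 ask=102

After op 1 [order #1] market_sell(qty=3): fills=none; bids=[-] asks=[-]
After op 2 [order #2] limit_sell(price=103, qty=5): fills=none; bids=[-] asks=[#2:5@103]
After op 3 [order #3] limit_sell(price=101, qty=6): fills=none; bids=[-] asks=[#3:6@101 #2:5@103]
After op 4 [order #4] limit_sell(price=100, qty=1): fills=none; bids=[-] asks=[#4:1@100 #3:6@101 #2:5@103]
After op 5 [order #5] limit_buy(price=101, qty=6): fills=#5x#4:1@100 #5x#3:5@101; bids=[-] asks=[#3:1@101 #2:5@103]

Answer: bid=- ask=-
bid=- ask=103
bid=- ask=101
bid=- ask=100
bid=- ask=101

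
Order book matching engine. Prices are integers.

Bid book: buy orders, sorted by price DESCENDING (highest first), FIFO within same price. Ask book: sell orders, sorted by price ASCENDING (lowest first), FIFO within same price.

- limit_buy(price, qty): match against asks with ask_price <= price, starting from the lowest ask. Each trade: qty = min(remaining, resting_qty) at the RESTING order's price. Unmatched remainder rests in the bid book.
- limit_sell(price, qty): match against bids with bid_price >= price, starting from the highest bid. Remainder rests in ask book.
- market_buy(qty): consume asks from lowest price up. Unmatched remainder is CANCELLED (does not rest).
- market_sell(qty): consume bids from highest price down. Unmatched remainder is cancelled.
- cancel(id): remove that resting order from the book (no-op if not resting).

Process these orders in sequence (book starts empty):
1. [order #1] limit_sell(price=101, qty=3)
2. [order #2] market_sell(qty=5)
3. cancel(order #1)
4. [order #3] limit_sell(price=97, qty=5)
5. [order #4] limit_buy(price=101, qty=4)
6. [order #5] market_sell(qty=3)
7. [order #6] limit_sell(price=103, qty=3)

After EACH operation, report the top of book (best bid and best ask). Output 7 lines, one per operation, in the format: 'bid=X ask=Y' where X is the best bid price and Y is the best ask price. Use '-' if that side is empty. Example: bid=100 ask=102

Answer: bid=- ask=101
bid=- ask=101
bid=- ask=-
bid=- ask=97
bid=- ask=97
bid=- ask=97
bid=- ask=97

Derivation:
After op 1 [order #1] limit_sell(price=101, qty=3): fills=none; bids=[-] asks=[#1:3@101]
After op 2 [order #2] market_sell(qty=5): fills=none; bids=[-] asks=[#1:3@101]
After op 3 cancel(order #1): fills=none; bids=[-] asks=[-]
After op 4 [order #3] limit_sell(price=97, qty=5): fills=none; bids=[-] asks=[#3:5@97]
After op 5 [order #4] limit_buy(price=101, qty=4): fills=#4x#3:4@97; bids=[-] asks=[#3:1@97]
After op 6 [order #5] market_sell(qty=3): fills=none; bids=[-] asks=[#3:1@97]
After op 7 [order #6] limit_sell(price=103, qty=3): fills=none; bids=[-] asks=[#3:1@97 #6:3@103]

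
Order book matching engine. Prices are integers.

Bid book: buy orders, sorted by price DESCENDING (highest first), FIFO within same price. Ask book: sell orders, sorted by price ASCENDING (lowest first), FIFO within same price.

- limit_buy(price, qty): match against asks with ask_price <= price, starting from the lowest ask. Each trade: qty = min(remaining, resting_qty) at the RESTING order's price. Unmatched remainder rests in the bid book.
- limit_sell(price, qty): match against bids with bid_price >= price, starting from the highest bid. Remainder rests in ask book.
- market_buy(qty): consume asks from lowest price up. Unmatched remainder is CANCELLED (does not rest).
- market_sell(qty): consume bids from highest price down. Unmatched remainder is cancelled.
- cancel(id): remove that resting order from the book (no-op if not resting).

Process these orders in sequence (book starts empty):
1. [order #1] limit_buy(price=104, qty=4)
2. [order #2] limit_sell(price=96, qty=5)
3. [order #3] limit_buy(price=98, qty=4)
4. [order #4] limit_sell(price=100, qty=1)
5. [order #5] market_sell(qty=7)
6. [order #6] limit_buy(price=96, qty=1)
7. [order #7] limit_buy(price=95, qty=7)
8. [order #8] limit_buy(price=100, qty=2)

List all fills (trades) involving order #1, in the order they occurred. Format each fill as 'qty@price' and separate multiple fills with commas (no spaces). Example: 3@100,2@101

Answer: 4@104

Derivation:
After op 1 [order #1] limit_buy(price=104, qty=4): fills=none; bids=[#1:4@104] asks=[-]
After op 2 [order #2] limit_sell(price=96, qty=5): fills=#1x#2:4@104; bids=[-] asks=[#2:1@96]
After op 3 [order #3] limit_buy(price=98, qty=4): fills=#3x#2:1@96; bids=[#3:3@98] asks=[-]
After op 4 [order #4] limit_sell(price=100, qty=1): fills=none; bids=[#3:3@98] asks=[#4:1@100]
After op 5 [order #5] market_sell(qty=7): fills=#3x#5:3@98; bids=[-] asks=[#4:1@100]
After op 6 [order #6] limit_buy(price=96, qty=1): fills=none; bids=[#6:1@96] asks=[#4:1@100]
After op 7 [order #7] limit_buy(price=95, qty=7): fills=none; bids=[#6:1@96 #7:7@95] asks=[#4:1@100]
After op 8 [order #8] limit_buy(price=100, qty=2): fills=#8x#4:1@100; bids=[#8:1@100 #6:1@96 #7:7@95] asks=[-]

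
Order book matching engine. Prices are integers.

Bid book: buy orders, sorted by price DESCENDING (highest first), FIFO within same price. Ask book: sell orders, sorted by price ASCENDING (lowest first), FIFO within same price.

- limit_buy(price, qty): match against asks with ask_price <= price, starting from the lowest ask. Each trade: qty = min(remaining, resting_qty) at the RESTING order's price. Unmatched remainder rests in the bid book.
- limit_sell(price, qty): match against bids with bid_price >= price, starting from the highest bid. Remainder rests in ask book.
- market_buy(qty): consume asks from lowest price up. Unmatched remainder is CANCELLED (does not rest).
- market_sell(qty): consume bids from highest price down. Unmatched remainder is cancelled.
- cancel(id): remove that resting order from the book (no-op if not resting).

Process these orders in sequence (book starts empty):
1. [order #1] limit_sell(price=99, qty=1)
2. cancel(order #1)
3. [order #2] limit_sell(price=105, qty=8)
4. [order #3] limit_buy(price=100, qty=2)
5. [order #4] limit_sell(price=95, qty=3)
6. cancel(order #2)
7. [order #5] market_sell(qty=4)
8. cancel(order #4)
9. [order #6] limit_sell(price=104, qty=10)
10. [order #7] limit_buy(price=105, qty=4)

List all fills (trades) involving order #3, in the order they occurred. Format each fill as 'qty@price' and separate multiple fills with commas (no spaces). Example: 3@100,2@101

Answer: 2@100

Derivation:
After op 1 [order #1] limit_sell(price=99, qty=1): fills=none; bids=[-] asks=[#1:1@99]
After op 2 cancel(order #1): fills=none; bids=[-] asks=[-]
After op 3 [order #2] limit_sell(price=105, qty=8): fills=none; bids=[-] asks=[#2:8@105]
After op 4 [order #3] limit_buy(price=100, qty=2): fills=none; bids=[#3:2@100] asks=[#2:8@105]
After op 5 [order #4] limit_sell(price=95, qty=3): fills=#3x#4:2@100; bids=[-] asks=[#4:1@95 #2:8@105]
After op 6 cancel(order #2): fills=none; bids=[-] asks=[#4:1@95]
After op 7 [order #5] market_sell(qty=4): fills=none; bids=[-] asks=[#4:1@95]
After op 8 cancel(order #4): fills=none; bids=[-] asks=[-]
After op 9 [order #6] limit_sell(price=104, qty=10): fills=none; bids=[-] asks=[#6:10@104]
After op 10 [order #7] limit_buy(price=105, qty=4): fills=#7x#6:4@104; bids=[-] asks=[#6:6@104]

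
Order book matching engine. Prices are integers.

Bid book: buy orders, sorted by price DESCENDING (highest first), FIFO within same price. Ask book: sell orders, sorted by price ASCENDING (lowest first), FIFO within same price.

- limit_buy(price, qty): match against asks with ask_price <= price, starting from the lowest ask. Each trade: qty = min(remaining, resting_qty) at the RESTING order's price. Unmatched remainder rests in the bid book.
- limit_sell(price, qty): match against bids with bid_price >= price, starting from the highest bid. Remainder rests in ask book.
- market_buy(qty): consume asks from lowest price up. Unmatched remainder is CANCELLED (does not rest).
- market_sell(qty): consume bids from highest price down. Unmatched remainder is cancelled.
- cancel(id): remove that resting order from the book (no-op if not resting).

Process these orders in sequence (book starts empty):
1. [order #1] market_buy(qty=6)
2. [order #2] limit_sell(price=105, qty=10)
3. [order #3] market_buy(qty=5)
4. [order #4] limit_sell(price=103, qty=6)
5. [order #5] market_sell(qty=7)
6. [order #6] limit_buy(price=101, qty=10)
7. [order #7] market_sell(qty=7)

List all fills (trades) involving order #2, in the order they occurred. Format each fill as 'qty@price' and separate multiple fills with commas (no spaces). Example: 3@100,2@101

After op 1 [order #1] market_buy(qty=6): fills=none; bids=[-] asks=[-]
After op 2 [order #2] limit_sell(price=105, qty=10): fills=none; bids=[-] asks=[#2:10@105]
After op 3 [order #3] market_buy(qty=5): fills=#3x#2:5@105; bids=[-] asks=[#2:5@105]
After op 4 [order #4] limit_sell(price=103, qty=6): fills=none; bids=[-] asks=[#4:6@103 #2:5@105]
After op 5 [order #5] market_sell(qty=7): fills=none; bids=[-] asks=[#4:6@103 #2:5@105]
After op 6 [order #6] limit_buy(price=101, qty=10): fills=none; bids=[#6:10@101] asks=[#4:6@103 #2:5@105]
After op 7 [order #7] market_sell(qty=7): fills=#6x#7:7@101; bids=[#6:3@101] asks=[#4:6@103 #2:5@105]

Answer: 5@105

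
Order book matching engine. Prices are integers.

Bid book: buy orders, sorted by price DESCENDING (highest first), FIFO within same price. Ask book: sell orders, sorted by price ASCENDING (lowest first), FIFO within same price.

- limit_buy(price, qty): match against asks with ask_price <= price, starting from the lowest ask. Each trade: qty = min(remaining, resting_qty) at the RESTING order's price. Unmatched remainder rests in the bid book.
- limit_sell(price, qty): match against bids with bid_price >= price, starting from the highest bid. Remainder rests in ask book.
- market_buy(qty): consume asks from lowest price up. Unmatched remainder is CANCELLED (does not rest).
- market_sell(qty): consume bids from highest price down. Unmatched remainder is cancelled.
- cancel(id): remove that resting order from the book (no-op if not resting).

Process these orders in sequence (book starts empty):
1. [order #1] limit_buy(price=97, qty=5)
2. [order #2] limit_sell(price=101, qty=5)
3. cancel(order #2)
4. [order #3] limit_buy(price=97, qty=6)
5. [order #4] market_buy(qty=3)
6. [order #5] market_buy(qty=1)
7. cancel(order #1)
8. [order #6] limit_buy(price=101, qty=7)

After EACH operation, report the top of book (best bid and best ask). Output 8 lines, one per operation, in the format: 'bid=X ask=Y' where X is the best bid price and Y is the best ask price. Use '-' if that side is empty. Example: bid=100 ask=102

Answer: bid=97 ask=-
bid=97 ask=101
bid=97 ask=-
bid=97 ask=-
bid=97 ask=-
bid=97 ask=-
bid=97 ask=-
bid=101 ask=-

Derivation:
After op 1 [order #1] limit_buy(price=97, qty=5): fills=none; bids=[#1:5@97] asks=[-]
After op 2 [order #2] limit_sell(price=101, qty=5): fills=none; bids=[#1:5@97] asks=[#2:5@101]
After op 3 cancel(order #2): fills=none; bids=[#1:5@97] asks=[-]
After op 4 [order #3] limit_buy(price=97, qty=6): fills=none; bids=[#1:5@97 #3:6@97] asks=[-]
After op 5 [order #4] market_buy(qty=3): fills=none; bids=[#1:5@97 #3:6@97] asks=[-]
After op 6 [order #5] market_buy(qty=1): fills=none; bids=[#1:5@97 #3:6@97] asks=[-]
After op 7 cancel(order #1): fills=none; bids=[#3:6@97] asks=[-]
After op 8 [order #6] limit_buy(price=101, qty=7): fills=none; bids=[#6:7@101 #3:6@97] asks=[-]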